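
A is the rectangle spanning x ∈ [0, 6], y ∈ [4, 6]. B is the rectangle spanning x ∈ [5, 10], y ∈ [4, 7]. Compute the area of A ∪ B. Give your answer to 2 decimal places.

25.00

By inclusion–exclusion:
Individual areas: |A| = 12, |B| = 15.
|A∩B|: x∈[5,6], y∈[4,6] → 1·2 = 2.
|A ∪ B| = 27 − 2 = 25.00.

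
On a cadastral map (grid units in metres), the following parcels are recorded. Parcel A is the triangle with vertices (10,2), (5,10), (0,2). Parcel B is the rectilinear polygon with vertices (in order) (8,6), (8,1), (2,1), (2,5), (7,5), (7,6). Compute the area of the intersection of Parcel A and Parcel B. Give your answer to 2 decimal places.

The intersection is the polygon with vertices (8,5.2), (8,2), (2,2), (2,5), (7,5), (7,6), (7.5,6).
By the shoelace formula its area is 18.80.

18.80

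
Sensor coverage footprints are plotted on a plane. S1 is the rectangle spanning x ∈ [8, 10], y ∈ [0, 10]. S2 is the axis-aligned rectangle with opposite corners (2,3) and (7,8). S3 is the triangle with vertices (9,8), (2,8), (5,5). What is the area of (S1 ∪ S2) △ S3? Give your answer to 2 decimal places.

|S1 ∪ S2| = 45.
|(S1 ∪ S2) ∩ S3| = 9.375.
|(S1 ∪ S2) △ S3| = 45 + 10.5 − 18.75 = 36.75.

36.75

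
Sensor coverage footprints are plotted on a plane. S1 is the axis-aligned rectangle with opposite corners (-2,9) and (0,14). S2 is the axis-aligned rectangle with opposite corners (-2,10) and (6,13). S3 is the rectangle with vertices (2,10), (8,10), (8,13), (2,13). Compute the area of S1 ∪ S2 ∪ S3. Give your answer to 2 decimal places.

34.00

By inclusion–exclusion:
Individual areas: |S1| = 10, |S2| = 24, |S3| = 18.
|S1∩S2|: x∈[-2,0], y∈[10,13] → 2·3 = 6.
|S1∩S3| = 0 (no overlap).
|S2∩S3|: x∈[2,6], y∈[10,13] → 4·3 = 12.
|S1∩S2∩S3| = 0.
|S1 ∪ S2 ∪ S3| = 52 − 18 + 0 = 34.00.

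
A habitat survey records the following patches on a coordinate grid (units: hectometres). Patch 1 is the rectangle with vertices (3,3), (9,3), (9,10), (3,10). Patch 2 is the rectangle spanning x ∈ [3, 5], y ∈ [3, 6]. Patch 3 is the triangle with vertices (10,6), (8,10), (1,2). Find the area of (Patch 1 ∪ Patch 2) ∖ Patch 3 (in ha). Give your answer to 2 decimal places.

22.63

|Patch 1 ∪ Patch 2| = 42.
|(Patch 1 ∪ Patch 2) ∩ Patch 3| = 19.3671.
|(Patch 1 ∪ Patch 2) ∖ Patch 3| = 42 − 19.3671 = 22.63.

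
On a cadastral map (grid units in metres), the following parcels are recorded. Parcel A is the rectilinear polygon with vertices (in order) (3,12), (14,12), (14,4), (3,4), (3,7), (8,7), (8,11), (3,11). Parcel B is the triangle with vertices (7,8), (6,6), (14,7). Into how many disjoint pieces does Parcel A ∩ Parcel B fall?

1

Parcel A ∩ Parcel B is a single connected region.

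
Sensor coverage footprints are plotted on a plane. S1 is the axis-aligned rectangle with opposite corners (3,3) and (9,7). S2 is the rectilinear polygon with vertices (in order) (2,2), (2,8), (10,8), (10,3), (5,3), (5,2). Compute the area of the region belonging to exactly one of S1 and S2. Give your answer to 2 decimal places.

19.00

|S1| = 24, |S2| = 43, |S1∩S2| = 24.
|S1 △ S2| = |S1| + |S2| − 2·|S1∩S2| = 24 + 43 − 48 = 19.00.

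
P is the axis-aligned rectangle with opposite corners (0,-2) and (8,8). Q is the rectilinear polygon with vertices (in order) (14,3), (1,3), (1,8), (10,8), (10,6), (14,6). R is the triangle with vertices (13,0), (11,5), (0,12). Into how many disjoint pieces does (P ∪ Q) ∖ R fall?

(P ∪ Q) ∖ R splits into 2 disjoint pieces (area 75.2083, area 13.2714).

2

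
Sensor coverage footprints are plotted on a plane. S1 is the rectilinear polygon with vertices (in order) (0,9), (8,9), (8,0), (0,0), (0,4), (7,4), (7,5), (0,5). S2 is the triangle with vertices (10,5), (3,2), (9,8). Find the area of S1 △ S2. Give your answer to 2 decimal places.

65.71

|S1| = 65, |S2| = 12, |S1∩S2| = 5.6429.
|S1 △ S2| = |S1| + |S2| − 2·|S1∩S2| = 65 + 12 − 11.2857 = 65.71.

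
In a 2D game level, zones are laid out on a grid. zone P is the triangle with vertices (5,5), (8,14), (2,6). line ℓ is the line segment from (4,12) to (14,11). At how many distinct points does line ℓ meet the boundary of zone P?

The segment meets the boundary at (7.226,11.677), (6.326,11.767).

2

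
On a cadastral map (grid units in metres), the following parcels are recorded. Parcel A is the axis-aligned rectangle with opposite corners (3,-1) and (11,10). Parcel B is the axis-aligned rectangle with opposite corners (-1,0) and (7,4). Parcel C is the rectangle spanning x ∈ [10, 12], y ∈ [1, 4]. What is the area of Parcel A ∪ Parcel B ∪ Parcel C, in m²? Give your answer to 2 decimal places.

By inclusion–exclusion:
Individual areas: |Parcel A| = 88, |Parcel B| = 32, |Parcel C| = 6.
|Parcel A∩Parcel B|: x∈[3,7], y∈[0,4] → 4·4 = 16.
|Parcel A∩Parcel C|: x∈[10,11], y∈[1,4] → 1·3 = 3.
|Parcel B∩Parcel C| = 0 (no overlap).
|Parcel A∩Parcel B∩Parcel C| = 0.
|Parcel A ∪ Parcel B ∪ Parcel C| = 126 − 19 + 0 = 107.00.

107.00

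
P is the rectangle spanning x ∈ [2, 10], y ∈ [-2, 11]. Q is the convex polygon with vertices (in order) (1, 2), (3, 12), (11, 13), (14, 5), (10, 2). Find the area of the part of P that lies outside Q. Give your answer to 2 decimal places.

|P| = 104, |P∩Q| = 70.4.
|P ∖ Q| = |P| − |P∩Q| = 104 − 70.4 = 33.60.

33.60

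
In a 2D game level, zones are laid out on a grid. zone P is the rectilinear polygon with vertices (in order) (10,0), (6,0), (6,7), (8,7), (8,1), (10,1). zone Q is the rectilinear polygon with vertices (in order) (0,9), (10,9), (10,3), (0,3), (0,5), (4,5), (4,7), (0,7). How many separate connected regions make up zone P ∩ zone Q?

1

zone P ∩ zone Q is a single connected region.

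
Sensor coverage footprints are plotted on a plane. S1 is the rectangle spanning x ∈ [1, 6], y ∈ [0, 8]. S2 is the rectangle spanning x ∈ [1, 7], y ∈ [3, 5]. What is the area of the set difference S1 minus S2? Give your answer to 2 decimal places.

30.00

|S1∩S2|: x∈[1,6], y∈[3,5] → 5·2 = 10.
|S1| = 40.
|S1 ∖ S2| = |S1| − |S1∩S2| = 40 − 10 = 30.00.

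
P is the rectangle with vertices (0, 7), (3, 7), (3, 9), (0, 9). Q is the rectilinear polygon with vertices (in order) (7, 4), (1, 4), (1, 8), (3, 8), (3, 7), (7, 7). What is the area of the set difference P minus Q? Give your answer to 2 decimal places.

|P| = 6, |P∩Q| = 2.
|P ∖ Q| = |P| − |P∩Q| = 6 − 2 = 4.00.

4.00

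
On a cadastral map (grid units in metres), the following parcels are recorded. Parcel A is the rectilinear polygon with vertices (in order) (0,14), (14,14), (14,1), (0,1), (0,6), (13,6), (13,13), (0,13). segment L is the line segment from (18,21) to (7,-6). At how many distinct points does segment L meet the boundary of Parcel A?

The segment meets the boundary at (9.852,1), (11.889,6), (13,8.727), (14,11.182).

4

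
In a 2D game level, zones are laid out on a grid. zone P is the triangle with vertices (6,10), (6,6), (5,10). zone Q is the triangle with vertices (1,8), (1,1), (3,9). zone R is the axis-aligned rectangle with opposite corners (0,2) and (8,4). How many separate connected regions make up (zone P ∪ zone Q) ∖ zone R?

(zone P ∪ zone Q) ∖ zone R splits into 3 disjoint pieces (area 2, area 5.875, area 0.125).

3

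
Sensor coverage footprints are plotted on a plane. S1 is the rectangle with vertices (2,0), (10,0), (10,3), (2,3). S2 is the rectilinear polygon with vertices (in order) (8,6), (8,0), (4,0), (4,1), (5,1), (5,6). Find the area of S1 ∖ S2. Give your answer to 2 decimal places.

14.00

|S1| = 24, |S1∩S2| = 10.
|S1 ∖ S2| = |S1| − |S1∩S2| = 24 − 10 = 14.00.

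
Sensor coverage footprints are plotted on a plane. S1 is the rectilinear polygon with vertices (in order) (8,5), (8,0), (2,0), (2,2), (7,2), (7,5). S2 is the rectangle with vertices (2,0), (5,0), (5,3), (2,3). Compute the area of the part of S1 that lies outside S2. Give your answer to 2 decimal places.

|S1| = 15, |S1∩S2| = 6.
|S1 ∖ S2| = |S1| − |S1∩S2| = 15 − 6 = 9.00.

9.00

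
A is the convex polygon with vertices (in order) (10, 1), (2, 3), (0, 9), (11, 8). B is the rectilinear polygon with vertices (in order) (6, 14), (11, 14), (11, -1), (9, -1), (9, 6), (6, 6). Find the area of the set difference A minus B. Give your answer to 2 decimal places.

|A| = 61, |A∩B| = 17.5114.
|A ∖ B| = |A| − |A∩B| = 61 − 17.5114 = 43.49.

43.49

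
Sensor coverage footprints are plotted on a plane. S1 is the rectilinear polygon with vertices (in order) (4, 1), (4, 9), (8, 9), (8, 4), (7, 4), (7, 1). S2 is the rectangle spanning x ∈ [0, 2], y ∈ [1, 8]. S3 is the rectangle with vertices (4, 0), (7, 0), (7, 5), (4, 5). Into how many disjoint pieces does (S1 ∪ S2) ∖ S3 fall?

2

(S1 ∪ S2) ∖ S3 splits into 2 disjoint pieces (area 17, area 14).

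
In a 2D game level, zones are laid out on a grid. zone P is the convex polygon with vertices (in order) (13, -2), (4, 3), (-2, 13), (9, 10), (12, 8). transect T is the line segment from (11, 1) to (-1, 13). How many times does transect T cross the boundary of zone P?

1

The segment meets the boundary at (-0.625,12.625).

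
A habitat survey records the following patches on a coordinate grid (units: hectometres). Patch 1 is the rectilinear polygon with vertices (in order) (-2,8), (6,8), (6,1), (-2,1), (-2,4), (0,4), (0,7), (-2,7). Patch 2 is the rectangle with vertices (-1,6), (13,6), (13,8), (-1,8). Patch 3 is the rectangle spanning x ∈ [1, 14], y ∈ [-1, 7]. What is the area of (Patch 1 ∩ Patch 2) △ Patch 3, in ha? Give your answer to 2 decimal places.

107.00

|Patch 1 ∩ Patch 2| = 13.
|(Patch 1 ∩ Patch 2) ∩ Patch 3| = 5.
|(Patch 1 ∩ Patch 2) △ Patch 3| = 13 + 104 − 10 = 107.00.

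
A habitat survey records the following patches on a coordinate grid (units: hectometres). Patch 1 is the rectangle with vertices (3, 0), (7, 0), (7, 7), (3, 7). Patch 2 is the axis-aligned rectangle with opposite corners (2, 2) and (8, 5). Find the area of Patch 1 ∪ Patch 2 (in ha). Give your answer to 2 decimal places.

34.00

By inclusion–exclusion:
Individual areas: |Patch 1| = 28, |Patch 2| = 18.
|Patch 1∩Patch 2|: x∈[3,7], y∈[2,5] → 4·3 = 12.
|Patch 1 ∪ Patch 2| = 46 − 12 = 34.00.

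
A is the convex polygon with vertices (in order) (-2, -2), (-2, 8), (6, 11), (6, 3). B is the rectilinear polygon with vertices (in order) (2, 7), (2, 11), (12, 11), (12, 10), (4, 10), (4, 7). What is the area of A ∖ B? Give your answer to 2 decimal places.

|A| = 72, |A∩B| = 7.
|A ∖ B| = |A| − |A∩B| = 72 − 7 = 65.00.

65.00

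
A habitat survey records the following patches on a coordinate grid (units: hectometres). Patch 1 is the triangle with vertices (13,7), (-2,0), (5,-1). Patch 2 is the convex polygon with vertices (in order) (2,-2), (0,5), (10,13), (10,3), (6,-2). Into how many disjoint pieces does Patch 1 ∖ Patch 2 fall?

2

Patch 1 ∖ Patch 2 splits into 2 disjoint pieces (area 2.4, area 3.2955).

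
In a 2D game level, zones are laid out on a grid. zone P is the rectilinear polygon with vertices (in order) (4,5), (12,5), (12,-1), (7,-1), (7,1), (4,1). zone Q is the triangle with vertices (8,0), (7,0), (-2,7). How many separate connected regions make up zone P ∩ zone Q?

zone P ∩ zone Q splits into 2 disjoint pieces (area 0.35, area 1.1714).

2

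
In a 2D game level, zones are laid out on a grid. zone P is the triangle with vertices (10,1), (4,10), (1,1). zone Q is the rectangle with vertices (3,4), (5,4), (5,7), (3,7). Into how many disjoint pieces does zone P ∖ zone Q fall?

zone P ∖ zone Q is a single connected region.

1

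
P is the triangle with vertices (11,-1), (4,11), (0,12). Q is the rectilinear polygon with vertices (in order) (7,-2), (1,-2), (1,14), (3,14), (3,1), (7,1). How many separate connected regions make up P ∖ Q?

P ∖ Q splits into 2 disjoint pieces (area 16.3068, area 0.4659).

2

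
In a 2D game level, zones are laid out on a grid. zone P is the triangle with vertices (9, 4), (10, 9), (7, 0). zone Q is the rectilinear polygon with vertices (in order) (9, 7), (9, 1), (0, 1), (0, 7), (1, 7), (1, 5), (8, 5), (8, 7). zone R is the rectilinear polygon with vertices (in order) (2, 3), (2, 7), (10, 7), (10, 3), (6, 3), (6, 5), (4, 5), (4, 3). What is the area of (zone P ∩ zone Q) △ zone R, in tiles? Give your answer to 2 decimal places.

|zone P ∩ zone Q| = 1.9167.
|(zone P ∩ zone Q) ∩ zone R| = 1.25.
|(zone P ∩ zone Q) △ zone R| = 1.9167 + 28 − 2.5 = 27.42.

27.42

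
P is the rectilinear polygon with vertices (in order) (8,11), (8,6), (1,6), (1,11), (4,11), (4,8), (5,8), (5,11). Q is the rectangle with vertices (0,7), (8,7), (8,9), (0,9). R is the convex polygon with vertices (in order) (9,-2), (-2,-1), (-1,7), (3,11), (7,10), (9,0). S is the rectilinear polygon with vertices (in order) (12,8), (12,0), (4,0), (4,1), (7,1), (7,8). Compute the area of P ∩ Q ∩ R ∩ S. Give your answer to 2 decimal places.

The intersection is the polygon with vertices (7.6,7), (7,7), (7,8), (7.4,8).
By the shoelace formula its area is 0.50.

0.50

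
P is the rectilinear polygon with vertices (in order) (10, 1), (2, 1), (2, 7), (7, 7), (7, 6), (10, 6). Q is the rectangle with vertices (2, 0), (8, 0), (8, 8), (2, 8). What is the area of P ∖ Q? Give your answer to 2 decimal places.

10.00

|P| = 45, |P∩Q| = 35.
|P ∖ Q| = |P| − |P∩Q| = 45 − 35 = 10.00.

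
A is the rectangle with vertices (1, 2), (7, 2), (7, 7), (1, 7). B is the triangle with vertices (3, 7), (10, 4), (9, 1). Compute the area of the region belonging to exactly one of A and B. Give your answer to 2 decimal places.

|A| = 30, |B| = 12, |A∩B| = 4.5714.
|A △ B| = |A| + |B| − 2·|A∩B| = 30 + 12 − 9.1429 = 32.86.

32.86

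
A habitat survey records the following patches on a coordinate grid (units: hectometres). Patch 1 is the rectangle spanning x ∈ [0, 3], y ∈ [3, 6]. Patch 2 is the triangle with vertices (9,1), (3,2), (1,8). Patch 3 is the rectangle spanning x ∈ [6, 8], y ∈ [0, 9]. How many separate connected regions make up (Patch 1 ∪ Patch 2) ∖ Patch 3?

2

(Patch 1 ∪ Patch 2) ∖ Patch 3 splits into 2 disjoint pieces (area 20.3125, area 0.3542).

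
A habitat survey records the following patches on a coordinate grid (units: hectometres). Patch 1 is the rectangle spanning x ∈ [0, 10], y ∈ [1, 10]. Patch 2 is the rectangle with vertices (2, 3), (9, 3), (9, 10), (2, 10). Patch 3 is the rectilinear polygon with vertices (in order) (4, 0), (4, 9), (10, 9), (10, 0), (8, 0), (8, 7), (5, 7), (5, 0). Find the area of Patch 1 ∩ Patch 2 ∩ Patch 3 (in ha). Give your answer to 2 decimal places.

The intersection is the polygon with vertices (9,3), (8,3), (8,7), (5,7), (5,3), (4,3), (4,9), (9,9).
By the shoelace formula its area is 18.00.

18.00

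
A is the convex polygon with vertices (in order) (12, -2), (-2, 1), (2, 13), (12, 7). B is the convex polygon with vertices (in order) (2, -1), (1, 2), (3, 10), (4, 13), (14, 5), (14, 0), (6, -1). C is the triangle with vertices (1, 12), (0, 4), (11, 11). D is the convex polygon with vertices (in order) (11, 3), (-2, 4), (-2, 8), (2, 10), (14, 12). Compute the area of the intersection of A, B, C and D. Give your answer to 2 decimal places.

16.27

The intersection is the polygon with vertices (3.059,10.177), (5.913,10.652), (8.25,9.25), (1.784,5.135), (3,10).
By the shoelace formula its area is 16.27.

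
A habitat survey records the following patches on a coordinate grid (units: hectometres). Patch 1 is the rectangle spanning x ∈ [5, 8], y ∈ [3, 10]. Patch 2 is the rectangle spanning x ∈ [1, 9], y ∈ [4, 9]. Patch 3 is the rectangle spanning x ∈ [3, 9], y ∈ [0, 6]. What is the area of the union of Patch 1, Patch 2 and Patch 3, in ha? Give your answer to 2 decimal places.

By inclusion–exclusion:
Individual areas: |Patch 1| = 21, |Patch 2| = 40, |Patch 3| = 36.
|Patch 1∩Patch 2|: x∈[5,8], y∈[4,9] → 3·5 = 15.
|Patch 1∩Patch 3|: x∈[5,8], y∈[3,6] → 3·3 = 9.
|Patch 2∩Patch 3|: x∈[3,9], y∈[4,6] → 6·2 = 12.
|Patch 1∩Patch 2∩Patch 3| = 6.
|Patch 1 ∪ Patch 2 ∪ Patch 3| = 97 − 36 + 6 = 67.00.

67.00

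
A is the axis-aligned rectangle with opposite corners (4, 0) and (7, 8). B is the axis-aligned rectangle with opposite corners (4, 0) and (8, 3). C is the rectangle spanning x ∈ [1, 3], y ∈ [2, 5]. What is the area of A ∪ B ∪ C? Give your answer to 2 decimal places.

By inclusion–exclusion:
Individual areas: |A| = 24, |B| = 12, |C| = 6.
|A∩B|: x∈[4,7], y∈[0,3] → 3·3 = 9.
|A∩C| = 0 (no overlap).
|B∩C| = 0 (no overlap).
|A∩B∩C| = 0.
|A ∪ B ∪ C| = 42 − 9 + 0 = 33.00.

33.00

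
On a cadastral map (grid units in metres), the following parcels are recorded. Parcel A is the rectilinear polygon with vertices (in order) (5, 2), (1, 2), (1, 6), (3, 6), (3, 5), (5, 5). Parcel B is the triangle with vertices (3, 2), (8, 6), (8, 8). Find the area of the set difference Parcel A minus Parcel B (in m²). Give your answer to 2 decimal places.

13.20

|Parcel A| = 14, |Parcel A∩Parcel B| = 0.8.
|Parcel A ∖ Parcel B| = |Parcel A| − |Parcel A∩Parcel B| = 14 − 0.8 = 13.20.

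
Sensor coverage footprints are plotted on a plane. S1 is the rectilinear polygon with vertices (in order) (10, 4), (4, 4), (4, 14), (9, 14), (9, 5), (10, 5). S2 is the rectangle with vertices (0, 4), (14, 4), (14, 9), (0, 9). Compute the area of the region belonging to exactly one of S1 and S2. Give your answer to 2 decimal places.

69.00

|S1| = 51, |S2| = 70, |S1∩S2| = 26.
|S1 △ S2| = |S1| + |S2| − 2·|S1∩S2| = 51 + 70 − 52 = 69.00.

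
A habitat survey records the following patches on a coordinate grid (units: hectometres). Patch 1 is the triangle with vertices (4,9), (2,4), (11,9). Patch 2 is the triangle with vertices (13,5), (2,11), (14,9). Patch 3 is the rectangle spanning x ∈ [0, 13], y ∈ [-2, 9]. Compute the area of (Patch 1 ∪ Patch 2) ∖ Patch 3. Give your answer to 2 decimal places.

|Patch 1 ∪ Patch 2| = 38.5856.
|(Patch 1 ∪ Patch 2) ∩ Patch 3| = 28.2523.
|(Patch 1 ∪ Patch 2) ∖ Patch 3| = 38.5856 − 28.2523 = 10.33.

10.33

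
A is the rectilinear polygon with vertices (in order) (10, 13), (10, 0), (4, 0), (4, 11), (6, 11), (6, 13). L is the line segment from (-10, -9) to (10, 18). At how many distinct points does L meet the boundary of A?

The segment meets the boundary at (6.296,13), (6,12.6), (4.815,11), (4,9.9).

4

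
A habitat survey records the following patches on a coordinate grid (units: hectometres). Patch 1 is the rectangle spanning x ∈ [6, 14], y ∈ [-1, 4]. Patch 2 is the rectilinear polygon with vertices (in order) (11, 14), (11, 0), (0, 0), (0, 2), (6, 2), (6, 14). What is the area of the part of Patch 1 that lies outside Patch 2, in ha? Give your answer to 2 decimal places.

20.00

|Patch 1| = 40, |Patch 1∩Patch 2| = 20.
|Patch 1 ∖ Patch 2| = |Patch 1| − |Patch 1∩Patch 2| = 40 − 20 = 20.00.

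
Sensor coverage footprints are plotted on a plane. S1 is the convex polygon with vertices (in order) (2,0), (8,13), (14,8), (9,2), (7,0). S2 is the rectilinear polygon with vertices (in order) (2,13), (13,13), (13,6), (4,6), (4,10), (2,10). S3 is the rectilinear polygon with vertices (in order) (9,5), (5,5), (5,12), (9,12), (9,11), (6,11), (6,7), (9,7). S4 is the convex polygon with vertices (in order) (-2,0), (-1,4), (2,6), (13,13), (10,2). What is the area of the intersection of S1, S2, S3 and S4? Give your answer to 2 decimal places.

4.58

The intersection is the polygon with vertices (5,6.5), (5.921,8.495), (6,8.546), (6,7), (9,7), (9,6), (5,6).
By the shoelace formula its area is 4.58.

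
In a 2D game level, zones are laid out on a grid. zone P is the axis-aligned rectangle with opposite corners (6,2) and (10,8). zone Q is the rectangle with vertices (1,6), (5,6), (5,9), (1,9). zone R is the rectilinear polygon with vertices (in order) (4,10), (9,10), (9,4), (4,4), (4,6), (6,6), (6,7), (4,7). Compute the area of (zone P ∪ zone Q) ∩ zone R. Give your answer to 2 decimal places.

|zone P ∪ zone Q| = 36.
|(zone P ∪ zone Q) ∩ zone R| = 14.00.

14.00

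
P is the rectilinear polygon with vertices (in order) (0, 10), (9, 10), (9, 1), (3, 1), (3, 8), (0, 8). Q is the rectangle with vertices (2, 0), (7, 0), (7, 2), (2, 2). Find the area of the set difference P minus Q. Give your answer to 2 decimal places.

|P| = 60, |P∩Q| = 4.
|P ∖ Q| = |P| − |P∩Q| = 60 − 4 = 56.00.

56.00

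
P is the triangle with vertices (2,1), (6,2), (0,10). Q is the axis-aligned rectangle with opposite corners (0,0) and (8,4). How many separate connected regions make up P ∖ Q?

1

P ∖ Q is a single connected region.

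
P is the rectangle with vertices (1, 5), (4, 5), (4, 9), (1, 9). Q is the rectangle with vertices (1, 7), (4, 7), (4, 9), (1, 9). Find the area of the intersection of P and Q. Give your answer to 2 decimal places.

|P∩Q|: x∈[1,4], y∈[7,9] → 3·2 = 6.

6.00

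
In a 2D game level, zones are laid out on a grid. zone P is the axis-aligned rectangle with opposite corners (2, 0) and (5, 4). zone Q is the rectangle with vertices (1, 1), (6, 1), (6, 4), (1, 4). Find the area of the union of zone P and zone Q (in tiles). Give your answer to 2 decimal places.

18.00

By inclusion–exclusion:
Individual areas: |zone P| = 12, |zone Q| = 15.
|zone P∩zone Q|: x∈[2,5], y∈[1,4] → 3·3 = 9.
|zone P ∪ zone Q| = 27 − 9 = 18.00.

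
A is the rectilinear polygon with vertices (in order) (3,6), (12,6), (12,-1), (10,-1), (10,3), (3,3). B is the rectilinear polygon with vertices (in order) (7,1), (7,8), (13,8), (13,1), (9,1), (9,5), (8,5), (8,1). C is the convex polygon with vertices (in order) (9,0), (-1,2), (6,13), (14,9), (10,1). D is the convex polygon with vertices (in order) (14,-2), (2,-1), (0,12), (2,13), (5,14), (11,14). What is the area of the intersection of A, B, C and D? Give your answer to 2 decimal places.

13.00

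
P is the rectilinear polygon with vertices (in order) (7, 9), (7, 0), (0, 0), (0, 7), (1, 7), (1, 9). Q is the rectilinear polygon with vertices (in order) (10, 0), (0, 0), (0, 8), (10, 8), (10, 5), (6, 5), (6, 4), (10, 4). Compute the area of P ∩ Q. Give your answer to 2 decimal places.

54.00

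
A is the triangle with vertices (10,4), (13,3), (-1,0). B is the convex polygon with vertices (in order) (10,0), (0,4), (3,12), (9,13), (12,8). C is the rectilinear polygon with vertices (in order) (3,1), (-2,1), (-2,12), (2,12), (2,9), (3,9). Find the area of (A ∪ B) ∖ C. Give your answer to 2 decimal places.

94.52

|A ∪ B| = 106.9339.
|(A ∪ B) ∩ C| = 12.4174.
|(A ∪ B) ∖ C| = 106.9339 − 12.4174 = 94.52.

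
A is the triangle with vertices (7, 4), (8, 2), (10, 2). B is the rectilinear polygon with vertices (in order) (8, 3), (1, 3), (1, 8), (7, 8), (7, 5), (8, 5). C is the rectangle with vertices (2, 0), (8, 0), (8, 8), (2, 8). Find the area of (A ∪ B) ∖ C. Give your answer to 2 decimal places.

|A ∪ B| = 33.5833.
|(A ∪ B) ∩ C| = 27.25.
|(A ∪ B) ∖ C| = 33.5833 − 27.25 = 6.33.

6.33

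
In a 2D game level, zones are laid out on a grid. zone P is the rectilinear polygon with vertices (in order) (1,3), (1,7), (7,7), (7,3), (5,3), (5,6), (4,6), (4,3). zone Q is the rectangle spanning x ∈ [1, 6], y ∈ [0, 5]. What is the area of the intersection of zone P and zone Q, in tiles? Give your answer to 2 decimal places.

8.00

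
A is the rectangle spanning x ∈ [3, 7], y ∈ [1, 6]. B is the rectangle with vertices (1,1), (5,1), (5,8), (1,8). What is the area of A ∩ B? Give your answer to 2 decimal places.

|A∩B|: x∈[3,5], y∈[1,6] → 2·5 = 10.

10.00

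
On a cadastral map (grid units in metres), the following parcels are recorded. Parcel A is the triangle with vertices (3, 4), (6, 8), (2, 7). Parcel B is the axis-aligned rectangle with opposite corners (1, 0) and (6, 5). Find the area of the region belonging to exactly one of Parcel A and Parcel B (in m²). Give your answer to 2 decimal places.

30.42

|Parcel A| = 6.5, |Parcel B| = 25, |Parcel A∩Parcel B| = 0.5417.
|Parcel A △ Parcel B| = |Parcel A| + |Parcel B| − 2·|Parcel A∩Parcel B| = 6.5 + 25 − 1.0833 = 30.42.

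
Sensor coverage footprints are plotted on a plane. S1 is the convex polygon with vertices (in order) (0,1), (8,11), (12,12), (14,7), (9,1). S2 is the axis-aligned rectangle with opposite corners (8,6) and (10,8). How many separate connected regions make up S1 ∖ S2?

S1 ∖ S2 is a single connected region.

1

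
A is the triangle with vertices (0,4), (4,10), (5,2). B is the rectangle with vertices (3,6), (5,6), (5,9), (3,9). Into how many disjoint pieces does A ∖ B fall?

A ∖ B splits into 2 disjoint pieces (area 14.75, area 0.3958).

2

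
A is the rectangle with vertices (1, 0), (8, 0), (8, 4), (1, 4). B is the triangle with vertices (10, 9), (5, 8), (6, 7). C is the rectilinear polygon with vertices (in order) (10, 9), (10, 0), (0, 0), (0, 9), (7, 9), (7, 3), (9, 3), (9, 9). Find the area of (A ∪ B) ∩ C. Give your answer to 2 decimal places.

|A ∪ B| = 31.
|(A ∪ B) ∩ C| = 28.80.

28.80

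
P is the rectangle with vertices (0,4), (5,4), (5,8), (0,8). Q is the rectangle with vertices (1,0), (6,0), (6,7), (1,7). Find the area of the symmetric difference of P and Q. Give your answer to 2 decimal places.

31.00

|P∩Q|: x∈[1,5], y∈[4,7] → 4·3 = 12.
|P △ Q| = |P| + |Q| − 2·|P∩Q| = 20 + 35 − 24 = 31.00.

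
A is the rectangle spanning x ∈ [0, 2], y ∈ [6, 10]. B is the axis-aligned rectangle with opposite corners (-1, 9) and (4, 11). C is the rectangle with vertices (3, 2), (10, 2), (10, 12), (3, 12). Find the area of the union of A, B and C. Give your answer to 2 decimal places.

84.00

By inclusion–exclusion:
Individual areas: |A| = 8, |B| = 10, |C| = 70.
|A∩B|: x∈[0,2], y∈[9,10] → 2·1 = 2.
|A∩C| = 0 (no overlap).
|B∩C|: x∈[3,4], y∈[9,11] → 1·2 = 2.
|A∩B∩C| = 0.
|A ∪ B ∪ C| = 88 − 4 + 0 = 84.00.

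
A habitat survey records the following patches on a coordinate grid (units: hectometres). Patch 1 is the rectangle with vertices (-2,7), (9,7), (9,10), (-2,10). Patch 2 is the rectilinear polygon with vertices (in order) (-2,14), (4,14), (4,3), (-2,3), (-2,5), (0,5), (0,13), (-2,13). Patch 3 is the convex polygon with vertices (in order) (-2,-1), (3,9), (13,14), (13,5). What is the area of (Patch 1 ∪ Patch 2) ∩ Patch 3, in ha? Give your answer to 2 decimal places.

30.00

The region (Patch 1 ∪ Patch 2) ∩ Patch 3 is the polygon with vertices (9,7), (4,7), (4,3), (0,3), (3,9), (5,10), (9,10).
By the shoelace formula its area is 30.00.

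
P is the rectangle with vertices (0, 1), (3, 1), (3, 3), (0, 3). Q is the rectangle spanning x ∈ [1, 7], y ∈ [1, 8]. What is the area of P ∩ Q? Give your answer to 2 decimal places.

4.00

|P∩Q|: x∈[1,3], y∈[1,3] → 2·2 = 4.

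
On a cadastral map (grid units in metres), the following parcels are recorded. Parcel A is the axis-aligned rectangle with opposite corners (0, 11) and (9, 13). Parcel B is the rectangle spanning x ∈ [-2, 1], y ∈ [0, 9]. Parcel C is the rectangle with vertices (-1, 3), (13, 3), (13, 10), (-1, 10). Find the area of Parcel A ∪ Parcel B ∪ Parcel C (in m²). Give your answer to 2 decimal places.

By inclusion–exclusion:
Individual areas: |Parcel A| = 18, |Parcel B| = 27, |Parcel C| = 98.
|Parcel A∩Parcel B| = 0 (no overlap).
|Parcel A∩Parcel C| = 0 (no overlap).
|Parcel B∩Parcel C|: x∈[-1,1], y∈[3,9] → 2·6 = 12.
|Parcel A∩Parcel B∩Parcel C| = 0.
|Parcel A ∪ Parcel B ∪ Parcel C| = 143 − 12 + 0 = 131.00.

131.00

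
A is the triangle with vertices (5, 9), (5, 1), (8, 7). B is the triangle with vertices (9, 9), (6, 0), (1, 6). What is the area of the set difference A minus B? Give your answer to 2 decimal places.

1.09

|A| = 12, |A∩B| = 10.9137.
|A ∖ B| = |A| − |A∩B| = 12 − 10.9137 = 1.09.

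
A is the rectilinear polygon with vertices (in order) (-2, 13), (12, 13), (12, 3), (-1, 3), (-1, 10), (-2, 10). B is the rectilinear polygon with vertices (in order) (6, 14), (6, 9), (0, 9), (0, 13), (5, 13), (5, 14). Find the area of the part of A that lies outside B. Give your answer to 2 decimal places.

109.00

|A| = 133, |A∩B| = 24.
|A ∖ B| = |A| − |A∩B| = 133 − 24 = 109.00.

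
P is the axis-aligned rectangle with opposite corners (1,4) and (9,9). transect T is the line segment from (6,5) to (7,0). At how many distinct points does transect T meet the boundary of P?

The segment meets the boundary at (6.2,4).

1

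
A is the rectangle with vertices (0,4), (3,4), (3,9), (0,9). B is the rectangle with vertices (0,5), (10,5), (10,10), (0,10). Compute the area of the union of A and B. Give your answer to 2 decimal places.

53.00

By inclusion–exclusion:
Individual areas: |A| = 15, |B| = 50.
|A∩B|: x∈[0,3], y∈[5,9] → 3·4 = 12.
|A ∪ B| = 65 − 12 = 53.00.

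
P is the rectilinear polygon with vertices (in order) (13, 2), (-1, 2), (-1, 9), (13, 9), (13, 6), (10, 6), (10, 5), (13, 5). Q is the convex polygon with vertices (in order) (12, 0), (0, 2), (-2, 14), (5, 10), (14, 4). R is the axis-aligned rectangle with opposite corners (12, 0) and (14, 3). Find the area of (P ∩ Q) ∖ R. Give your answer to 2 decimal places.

78.17

|P ∩ Q| = 79.1667.
|(P ∩ Q) ∩ R| = 1.
|(P ∩ Q) ∖ R| = 79.1667 − 1 = 78.17.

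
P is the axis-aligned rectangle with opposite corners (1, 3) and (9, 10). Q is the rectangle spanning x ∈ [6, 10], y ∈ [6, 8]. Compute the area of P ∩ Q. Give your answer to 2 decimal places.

6.00

|P∩Q|: x∈[6,9], y∈[6,8] → 3·2 = 6.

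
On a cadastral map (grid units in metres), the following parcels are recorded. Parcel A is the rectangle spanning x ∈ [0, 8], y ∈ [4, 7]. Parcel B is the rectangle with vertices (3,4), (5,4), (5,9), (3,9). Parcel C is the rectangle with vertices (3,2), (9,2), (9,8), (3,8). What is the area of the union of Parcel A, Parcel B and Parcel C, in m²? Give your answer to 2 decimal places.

47.00

By inclusion–exclusion:
Individual areas: |Parcel A| = 24, |Parcel B| = 10, |Parcel C| = 36.
|Parcel A∩Parcel B|: x∈[3,5], y∈[4,7] → 2·3 = 6.
|Parcel A∩Parcel C|: x∈[3,8], y∈[4,7] → 5·3 = 15.
|Parcel B∩Parcel C|: x∈[3,5], y∈[4,8] → 2·4 = 8.
|Parcel A∩Parcel B∩Parcel C| = 6.
|Parcel A ∪ Parcel B ∪ Parcel C| = 70 − 29 + 6 = 47.00.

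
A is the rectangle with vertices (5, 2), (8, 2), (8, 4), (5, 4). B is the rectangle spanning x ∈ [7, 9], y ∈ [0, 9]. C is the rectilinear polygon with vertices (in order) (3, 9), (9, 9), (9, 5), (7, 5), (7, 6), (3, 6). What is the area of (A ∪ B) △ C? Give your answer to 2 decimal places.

26.00

|A ∪ B| = 22.
|(A ∪ B) ∩ C| = 8.
|(A ∪ B) △ C| = 22 + 20 − 16 = 26.00.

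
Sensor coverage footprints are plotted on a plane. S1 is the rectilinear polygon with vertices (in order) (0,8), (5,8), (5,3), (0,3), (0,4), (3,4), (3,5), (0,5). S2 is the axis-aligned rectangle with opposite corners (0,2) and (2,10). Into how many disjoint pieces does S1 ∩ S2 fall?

2

S1 ∩ S2 splits into 2 disjoint pieces (area 6, area 2).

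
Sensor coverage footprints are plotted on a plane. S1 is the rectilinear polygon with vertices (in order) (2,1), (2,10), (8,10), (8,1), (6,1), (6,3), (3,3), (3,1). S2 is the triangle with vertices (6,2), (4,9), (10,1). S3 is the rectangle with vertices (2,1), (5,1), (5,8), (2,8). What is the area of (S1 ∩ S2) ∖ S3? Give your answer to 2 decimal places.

9.84

|S1 ∩ S2| = 10.6905.
|(S1 ∩ S2) ∩ S3| = 0.8512.
|(S1 ∩ S2) ∖ S3| = 10.6905 − 0.8512 = 9.84.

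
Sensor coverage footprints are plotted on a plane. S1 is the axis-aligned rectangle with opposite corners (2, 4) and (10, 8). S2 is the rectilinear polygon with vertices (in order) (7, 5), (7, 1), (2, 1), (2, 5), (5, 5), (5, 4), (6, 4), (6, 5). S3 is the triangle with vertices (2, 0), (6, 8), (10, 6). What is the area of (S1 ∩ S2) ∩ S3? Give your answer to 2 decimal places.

1.75

|S1 ∩ S2| = 4.
|(S1 ∩ S2) ∩ S3| = 1.75.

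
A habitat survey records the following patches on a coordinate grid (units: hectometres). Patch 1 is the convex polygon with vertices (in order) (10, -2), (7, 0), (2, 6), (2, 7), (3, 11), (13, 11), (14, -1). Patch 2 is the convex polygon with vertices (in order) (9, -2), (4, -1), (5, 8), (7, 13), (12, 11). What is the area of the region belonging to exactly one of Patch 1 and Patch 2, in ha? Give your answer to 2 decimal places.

|Patch 1| = 118, |Patch 2| = 78.5, |Patch 1∩Patch 2| = 62.1261.
|Patch 1 △ Patch 2| = |Patch 1| + |Patch 2| − 2·|Patch 1∩Patch 2| = 118 + 78.5 − 124.2523 = 72.25.

72.25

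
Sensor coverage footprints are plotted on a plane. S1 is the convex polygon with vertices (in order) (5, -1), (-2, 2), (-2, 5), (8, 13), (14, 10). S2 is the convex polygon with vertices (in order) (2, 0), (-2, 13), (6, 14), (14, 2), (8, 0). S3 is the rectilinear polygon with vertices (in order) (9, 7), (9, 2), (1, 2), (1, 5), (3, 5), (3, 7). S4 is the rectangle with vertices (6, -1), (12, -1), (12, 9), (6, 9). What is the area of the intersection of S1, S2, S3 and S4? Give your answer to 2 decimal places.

13.54

The intersection is the polygon with vertices (9,7), (9,3.889), (7.455,2), (6,2), (6,7).
By the shoelace formula its area is 13.54.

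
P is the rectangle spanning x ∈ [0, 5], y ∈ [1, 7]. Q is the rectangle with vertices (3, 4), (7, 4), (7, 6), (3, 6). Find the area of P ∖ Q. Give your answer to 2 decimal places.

26.00

|P∩Q|: x∈[3,5], y∈[4,6] → 2·2 = 4.
|P| = 30.
|P ∖ Q| = |P| − |P∩Q| = 30 − 4 = 26.00.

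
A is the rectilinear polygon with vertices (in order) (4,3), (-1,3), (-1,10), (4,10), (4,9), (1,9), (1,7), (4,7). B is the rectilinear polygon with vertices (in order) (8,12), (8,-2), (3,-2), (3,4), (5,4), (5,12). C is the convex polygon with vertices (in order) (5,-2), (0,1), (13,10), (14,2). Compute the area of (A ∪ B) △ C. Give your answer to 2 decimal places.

|A ∪ B| = 82.
|(A ∪ B) ∩ C| = 30.6889.
|(A ∪ B) △ C| = 82 + 80 − 61.3778 = 100.62.

100.62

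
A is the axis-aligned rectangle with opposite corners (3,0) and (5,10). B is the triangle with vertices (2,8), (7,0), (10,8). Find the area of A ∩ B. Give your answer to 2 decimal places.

The intersection is the polygon with vertices (5,3.2), (3,6.4), (3,8), (5,8).
By the shoelace formula its area is 6.40.

6.40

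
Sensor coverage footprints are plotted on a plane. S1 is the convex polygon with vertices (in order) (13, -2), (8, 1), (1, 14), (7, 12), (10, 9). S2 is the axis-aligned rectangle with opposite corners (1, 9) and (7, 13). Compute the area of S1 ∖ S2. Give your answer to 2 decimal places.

|S1| = 70, |S1∩S2| = 16.0385.
|S1 ∖ S2| = |S1| − |S1∩S2| = 70 − 16.0385 = 53.96.

53.96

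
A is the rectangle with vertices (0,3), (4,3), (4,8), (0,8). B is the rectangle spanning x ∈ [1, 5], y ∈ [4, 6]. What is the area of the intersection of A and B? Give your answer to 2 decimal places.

6.00

|A∩B|: x∈[1,4], y∈[4,6] → 3·2 = 6.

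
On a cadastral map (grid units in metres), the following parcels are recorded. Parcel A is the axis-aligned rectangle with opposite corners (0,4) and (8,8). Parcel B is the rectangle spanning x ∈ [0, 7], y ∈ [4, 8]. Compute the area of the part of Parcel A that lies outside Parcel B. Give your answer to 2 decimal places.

4.00

|Parcel A∩Parcel B|: x∈[0,7], y∈[4,8] → 7·4 = 28.
|Parcel A| = 32.
|Parcel A ∖ Parcel B| = |Parcel A| − |Parcel A∩Parcel B| = 32 − 28 = 4.00.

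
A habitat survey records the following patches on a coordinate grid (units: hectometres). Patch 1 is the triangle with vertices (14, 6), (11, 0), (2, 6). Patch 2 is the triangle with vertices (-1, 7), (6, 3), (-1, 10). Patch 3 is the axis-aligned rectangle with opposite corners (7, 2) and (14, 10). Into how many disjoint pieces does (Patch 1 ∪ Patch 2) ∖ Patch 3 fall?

2

(Patch 1 ∪ Patch 2) ∖ Patch 3 splits into 2 disjoint pieces (area 4, area 17.8333).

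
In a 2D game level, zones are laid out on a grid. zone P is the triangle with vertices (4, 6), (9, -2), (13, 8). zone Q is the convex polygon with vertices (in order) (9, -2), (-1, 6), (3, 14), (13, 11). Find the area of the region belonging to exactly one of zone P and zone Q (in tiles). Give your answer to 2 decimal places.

95.03

|zone P| = 41, |zone Q| = 127, |zone P∩zone Q| = 36.4862.
|zone P △ zone Q| = |zone P| + |zone Q| − 2·|zone P∩zone Q| = 41 + 127 − 72.9725 = 95.03.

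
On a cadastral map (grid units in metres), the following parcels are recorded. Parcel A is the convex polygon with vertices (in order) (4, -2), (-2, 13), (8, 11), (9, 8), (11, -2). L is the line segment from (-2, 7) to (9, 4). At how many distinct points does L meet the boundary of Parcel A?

The segment meets the boundary at (0.694,6.265).

1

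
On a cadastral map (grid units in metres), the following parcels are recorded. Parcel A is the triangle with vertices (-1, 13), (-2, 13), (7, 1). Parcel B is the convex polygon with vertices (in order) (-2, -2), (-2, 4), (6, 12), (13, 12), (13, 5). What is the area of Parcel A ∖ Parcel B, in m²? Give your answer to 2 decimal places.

3.98

|Parcel A| = 6, |Parcel A∩Parcel B| = 2.0232.
|Parcel A ∖ Parcel B| = |Parcel A| − |Parcel A∩Parcel B| = 6 − 2.0232 = 3.98.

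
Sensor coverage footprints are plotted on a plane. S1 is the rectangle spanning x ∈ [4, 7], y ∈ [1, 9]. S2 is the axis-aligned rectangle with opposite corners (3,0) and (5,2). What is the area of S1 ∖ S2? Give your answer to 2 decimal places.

23.00

|S1∩S2|: x∈[4,5], y∈[1,2] → 1·1 = 1.
|S1| = 24.
|S1 ∖ S2| = |S1| − |S1∩S2| = 24 − 1 = 23.00.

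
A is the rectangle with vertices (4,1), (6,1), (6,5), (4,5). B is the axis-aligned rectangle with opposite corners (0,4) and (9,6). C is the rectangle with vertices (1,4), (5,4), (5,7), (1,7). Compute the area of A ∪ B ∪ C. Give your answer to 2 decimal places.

By inclusion–exclusion:
Individual areas: |A| = 8, |B| = 18, |C| = 12.
|A∩B|: x∈[4,6], y∈[4,5] → 2·1 = 2.
|A∩C|: x∈[4,5], y∈[4,5] → 1·1 = 1.
|B∩C|: x∈[1,5], y∈[4,6] → 4·2 = 8.
|A∩B∩C| = 1.
|A ∪ B ∪ C| = 38 − 11 + 1 = 28.00.

28.00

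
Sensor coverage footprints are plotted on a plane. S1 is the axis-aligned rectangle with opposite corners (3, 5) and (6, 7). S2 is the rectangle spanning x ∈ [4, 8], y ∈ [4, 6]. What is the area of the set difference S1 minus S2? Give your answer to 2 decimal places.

|S1∩S2|: x∈[4,6], y∈[5,6] → 2·1 = 2.
|S1| = 6.
|S1 ∖ S2| = |S1| − |S1∩S2| = 6 − 2 = 4.00.

4.00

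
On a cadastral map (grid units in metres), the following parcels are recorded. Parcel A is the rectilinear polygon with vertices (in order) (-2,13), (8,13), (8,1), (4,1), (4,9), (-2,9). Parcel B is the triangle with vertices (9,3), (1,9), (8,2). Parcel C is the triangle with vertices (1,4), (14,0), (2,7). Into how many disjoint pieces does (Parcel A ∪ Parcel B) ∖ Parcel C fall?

(Parcel A ∪ Parcel B) ∖ Parcel C splits into 2 disjoint pieces (area 58.6228, area 5.8462).

2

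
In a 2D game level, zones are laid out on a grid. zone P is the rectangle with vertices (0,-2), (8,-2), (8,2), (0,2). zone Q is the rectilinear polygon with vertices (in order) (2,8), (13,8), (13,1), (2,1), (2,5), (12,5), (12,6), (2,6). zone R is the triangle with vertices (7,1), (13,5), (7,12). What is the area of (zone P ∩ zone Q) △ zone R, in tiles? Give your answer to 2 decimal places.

37.67

|zone P ∩ zone Q| = 6.
|(zone P ∩ zone Q) ∩ zone R| = 0.6667.
|(zone P ∩ zone Q) △ zone R| = 6 + 33 − 1.3333 = 37.67.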